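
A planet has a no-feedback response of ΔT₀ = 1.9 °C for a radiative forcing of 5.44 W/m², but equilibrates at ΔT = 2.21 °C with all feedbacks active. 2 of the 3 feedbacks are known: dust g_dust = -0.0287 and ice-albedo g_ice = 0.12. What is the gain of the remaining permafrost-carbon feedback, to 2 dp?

0.05

Amplification A = ΔT/ΔT₀ = 2.21/1.9 = 1.163.
Total gain g = 1 − 1/A = 1 − 1/1.163 = 0.1402.
Known gains sum to -0.0287 + 0.12 = 0.0913.
g_pf = 0.1402 − 0.0913 = 0.05.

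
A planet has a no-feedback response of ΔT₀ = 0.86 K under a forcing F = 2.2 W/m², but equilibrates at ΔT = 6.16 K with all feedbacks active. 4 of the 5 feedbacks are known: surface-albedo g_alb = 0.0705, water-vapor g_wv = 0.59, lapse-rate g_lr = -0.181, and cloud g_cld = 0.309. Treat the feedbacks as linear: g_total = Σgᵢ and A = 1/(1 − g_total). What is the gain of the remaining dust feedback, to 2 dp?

0.07

Amplification A = ΔT/ΔT₀ = 6.16/0.86 = 7.163.
Total gain g = 1 − 1/A = 1 − 1/7.163 = 0.8604.
Known gains sum to 0.0705 + 0.59 − 0.181 + 0.309 = 0.7885.
g_dust = 0.8604 − 0.7885 = 0.07.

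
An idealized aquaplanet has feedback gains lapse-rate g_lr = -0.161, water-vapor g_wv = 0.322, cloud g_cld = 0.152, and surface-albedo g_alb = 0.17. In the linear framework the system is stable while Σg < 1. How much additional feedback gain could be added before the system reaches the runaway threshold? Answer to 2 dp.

Current total gain = -0.161 + 0.322 + 0.152 + 0.17 = 0.483.
Margin to runaway = 1 − 0.483 = 0.52.

0.52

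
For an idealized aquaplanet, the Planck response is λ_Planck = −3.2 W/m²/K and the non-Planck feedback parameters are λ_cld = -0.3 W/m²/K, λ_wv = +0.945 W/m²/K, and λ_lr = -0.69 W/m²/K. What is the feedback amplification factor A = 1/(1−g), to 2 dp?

Convert to gains: g_cld = -0.3/3.2 = -0.09375; g_wv = 0.945/3.2 = 0.2953; g_lr = -0.69/3.2 = -0.2156.
Total gain g = -0.01405.
A = 1/(1 + 0.01405) = 0.99.

0.99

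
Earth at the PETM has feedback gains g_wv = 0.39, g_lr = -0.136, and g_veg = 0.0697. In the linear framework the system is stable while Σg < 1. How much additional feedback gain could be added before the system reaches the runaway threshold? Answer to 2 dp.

0.68

Current total gain = 0.39 − 0.136 + 0.0697 = 0.3237.
Margin to runaway = 1 − 0.3237 = 0.68.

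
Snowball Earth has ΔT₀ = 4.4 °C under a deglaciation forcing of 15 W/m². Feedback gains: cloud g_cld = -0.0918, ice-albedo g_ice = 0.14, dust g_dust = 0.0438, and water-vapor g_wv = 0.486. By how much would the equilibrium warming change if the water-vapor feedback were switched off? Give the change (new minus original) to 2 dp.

Original: g = 0.578, ΔT = 4.4/(1−0.578) = 10.4265 °C.
Without water-vapor: g' = 0.092, ΔT' = 4.4/(1−0.092) = 4.8458 °C.
Change = 4.8458 − 10.4265 = -5.58 °C.

-5.58 °C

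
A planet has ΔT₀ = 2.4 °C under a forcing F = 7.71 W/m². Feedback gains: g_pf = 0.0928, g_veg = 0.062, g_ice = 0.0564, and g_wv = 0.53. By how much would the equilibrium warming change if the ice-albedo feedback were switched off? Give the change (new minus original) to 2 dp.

-1.66 °C

Original: g = 0.7412, ΔT = 2.4/(1−0.7412) = 9.2736 °C.
Without ice-albedo: g' = 0.6848, ΔT' = 2.4/(1−0.6848) = 7.6142 °C.
Change = 7.6142 − 9.2736 = -1.66 °C.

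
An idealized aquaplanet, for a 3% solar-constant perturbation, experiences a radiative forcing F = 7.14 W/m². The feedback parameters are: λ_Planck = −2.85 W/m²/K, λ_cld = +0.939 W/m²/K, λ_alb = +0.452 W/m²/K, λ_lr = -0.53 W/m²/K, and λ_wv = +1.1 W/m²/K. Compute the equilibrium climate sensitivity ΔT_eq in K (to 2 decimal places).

8.03 K

Net feedback parameter λ = (−2.85) + (+0.939) + (+0.452) + (-0.53) + (+1.1) = -0.889 W/m²/K.
ΔT = −F/λ = −7.14/(-0.889) = 8.03 K.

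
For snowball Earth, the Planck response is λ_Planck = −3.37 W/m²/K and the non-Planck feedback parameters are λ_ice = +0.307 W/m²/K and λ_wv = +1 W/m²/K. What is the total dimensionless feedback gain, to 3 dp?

0.388

Convert to gains: g_ice = 0.307/3.37 = 0.0911; g_wv = 1/3.37 = 0.2967.
Total gain g = 0.3878.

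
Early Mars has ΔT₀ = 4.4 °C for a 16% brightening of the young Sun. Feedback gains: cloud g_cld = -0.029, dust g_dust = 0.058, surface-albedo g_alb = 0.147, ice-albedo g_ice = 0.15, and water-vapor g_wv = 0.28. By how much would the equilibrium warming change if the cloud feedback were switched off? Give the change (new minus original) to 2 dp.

Original: g = 0.606, ΔT = 4.4/(1−0.606) = 11.1675 °C.
Without cloud: g' = 0.635, ΔT' = 4.4/(1−0.635) = 12.0548 °C.
Change = 12.0548 − 11.1675 = 0.89 °C.

0.89 °C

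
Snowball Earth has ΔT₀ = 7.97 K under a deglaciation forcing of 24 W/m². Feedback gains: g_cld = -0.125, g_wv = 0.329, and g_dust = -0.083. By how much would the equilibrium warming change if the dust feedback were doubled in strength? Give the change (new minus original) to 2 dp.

-0.78 K

Original: g = 0.121, ΔT = 7.97/(1−0.121) = 9.0671 K.
With doubled dust: g' = 0.038, ΔT' = 7.97/(1−0.038) = 8.2848 K.
Change = 8.2848 − 9.0671 = -0.78 K.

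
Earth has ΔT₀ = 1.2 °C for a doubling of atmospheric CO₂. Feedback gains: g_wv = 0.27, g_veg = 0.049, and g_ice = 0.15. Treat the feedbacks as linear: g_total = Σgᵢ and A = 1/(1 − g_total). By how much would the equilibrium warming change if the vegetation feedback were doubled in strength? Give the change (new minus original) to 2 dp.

Original: g = 0.469, ΔT = 1.2/(1−0.469) = 2.2599 °C.
With doubled vegetation: g' = 0.518, ΔT' = 1.2/(1−0.518) = 2.4896 °C.
Change = 2.4896 − 2.2599 = 0.23 °C.

0.23 °C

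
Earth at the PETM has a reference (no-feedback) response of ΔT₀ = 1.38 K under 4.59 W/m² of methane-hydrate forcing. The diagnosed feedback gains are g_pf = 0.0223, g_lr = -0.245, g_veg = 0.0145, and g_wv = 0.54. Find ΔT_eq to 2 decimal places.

2.07 K

Total gain g = 0.0223 − 0.245 + 0.0145 + 0.54 = 0.3318.
Amplification A = 1/(1 − 0.3318) = 1.497.
ΔT = 1.38 × 1.497 = 2.07 K.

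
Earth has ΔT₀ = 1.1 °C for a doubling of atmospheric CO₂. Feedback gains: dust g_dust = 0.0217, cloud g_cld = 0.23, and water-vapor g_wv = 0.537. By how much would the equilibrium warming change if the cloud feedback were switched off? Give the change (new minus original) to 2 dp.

Original: g = 0.7887, ΔT = 1.1/(1−0.7887) = 5.2059 °C.
Without cloud: g' = 0.5587, ΔT' = 1.1/(1−0.5587) = 2.4926 °C.
Change = 2.4926 − 5.2059 = -2.71 °C.

-2.71 °C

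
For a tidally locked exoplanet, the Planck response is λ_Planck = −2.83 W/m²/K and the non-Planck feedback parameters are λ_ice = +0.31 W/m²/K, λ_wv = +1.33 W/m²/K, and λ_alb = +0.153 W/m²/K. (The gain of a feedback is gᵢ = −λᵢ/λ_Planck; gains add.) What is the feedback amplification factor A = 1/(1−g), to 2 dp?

2.73

Convert to gains: g_ice = 0.31/2.83 = 0.1095; g_wv = 1.33/2.83 = 0.47; g_alb = 0.153/2.83 = 0.05406.
Total gain g = 0.63356.
A = 1/(1 − 0.63356) = 2.73.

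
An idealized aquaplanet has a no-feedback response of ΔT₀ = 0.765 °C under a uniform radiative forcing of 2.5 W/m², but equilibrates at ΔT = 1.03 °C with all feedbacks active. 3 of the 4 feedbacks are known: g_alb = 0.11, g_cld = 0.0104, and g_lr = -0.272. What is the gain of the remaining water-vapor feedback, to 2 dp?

Amplification A = ΔT/ΔT₀ = 1.03/0.765 = 1.346.
Total gain g = 1 − 1/A = 1 − 1/1.346 = 0.2571.
Known gains sum to 0.11 + 0.0104 − 0.272 = -0.1516.
g_wv = 0.2571 + 0.1516 = 0.41.

0.41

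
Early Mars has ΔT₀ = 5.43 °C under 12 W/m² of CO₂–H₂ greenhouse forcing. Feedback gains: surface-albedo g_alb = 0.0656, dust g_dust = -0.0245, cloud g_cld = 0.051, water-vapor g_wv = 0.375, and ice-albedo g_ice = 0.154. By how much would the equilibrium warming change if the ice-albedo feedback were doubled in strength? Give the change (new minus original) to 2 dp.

Original: g = 0.6211, ΔT = 5.43/(1−0.6211) = 14.3310 °C.
With doubled ice-albedo: g' = 0.7751, ΔT' = 5.43/(1−0.7751) = 24.1441 °C.
Change = 24.1441 − 14.3310 = 9.81 °C.

9.81 °C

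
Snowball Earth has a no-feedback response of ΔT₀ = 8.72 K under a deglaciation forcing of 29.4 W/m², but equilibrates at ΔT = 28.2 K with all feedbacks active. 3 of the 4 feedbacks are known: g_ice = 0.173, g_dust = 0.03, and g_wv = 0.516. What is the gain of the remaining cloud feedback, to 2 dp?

-0.03

Amplification A = ΔT/ΔT₀ = 28.2/8.72 = 3.234.
Total gain g = 1 − 1/A = 1 − 1/3.234 = 0.6908.
Known gains sum to 0.173 + 0.03 + 0.516 = 0.719.
g_cld = 0.6908 − 0.719 = -0.03.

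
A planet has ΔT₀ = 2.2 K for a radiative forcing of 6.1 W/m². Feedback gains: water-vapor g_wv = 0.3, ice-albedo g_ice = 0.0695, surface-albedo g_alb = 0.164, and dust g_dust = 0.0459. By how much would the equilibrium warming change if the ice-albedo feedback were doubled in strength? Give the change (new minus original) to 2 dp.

Original: g = 0.5794, ΔT = 2.2/(1−0.5794) = 5.2306 K.
With doubled ice-albedo: g' = 0.6489, ΔT' = 2.2/(1−0.6489) = 6.2660 K.
Change = 6.2660 − 5.2306 = 1.04 K.

1.04 K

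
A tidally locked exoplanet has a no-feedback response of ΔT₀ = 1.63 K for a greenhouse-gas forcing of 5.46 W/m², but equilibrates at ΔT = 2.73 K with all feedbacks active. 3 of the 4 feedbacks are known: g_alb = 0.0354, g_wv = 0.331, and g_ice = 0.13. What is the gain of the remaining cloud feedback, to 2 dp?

-0.09

Amplification A = ΔT/ΔT₀ = 2.73/1.63 = 1.675.
Total gain g = 1 − 1/A = 1 − 1/1.675 = 0.403.
Known gains sum to 0.0354 + 0.331 + 0.13 = 0.4964.
g_cld = 0.403 − 0.4964 = -0.09.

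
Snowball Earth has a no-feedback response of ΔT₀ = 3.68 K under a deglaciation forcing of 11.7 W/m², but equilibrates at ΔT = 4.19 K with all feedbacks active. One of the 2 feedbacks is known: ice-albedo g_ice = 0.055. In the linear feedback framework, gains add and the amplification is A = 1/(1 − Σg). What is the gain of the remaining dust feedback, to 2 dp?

Amplification A = ΔT/ΔT₀ = 4.19/3.68 = 1.139.
Total gain g = 1 − 1/A = 1 − 1/1.139 = 0.122.
The known gain is 0.055.
g_dust = 0.122 − 0.055 = 0.07.

0.07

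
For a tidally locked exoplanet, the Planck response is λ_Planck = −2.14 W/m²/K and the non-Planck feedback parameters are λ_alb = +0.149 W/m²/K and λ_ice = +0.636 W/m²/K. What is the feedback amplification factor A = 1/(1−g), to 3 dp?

Convert to gains: g_alb = 0.149/2.14 = 0.06963; g_ice = 0.636/2.14 = 0.2972.
Total gain g = 0.36683.
A = 1/(1 − 0.36683) = 1.579.

1.579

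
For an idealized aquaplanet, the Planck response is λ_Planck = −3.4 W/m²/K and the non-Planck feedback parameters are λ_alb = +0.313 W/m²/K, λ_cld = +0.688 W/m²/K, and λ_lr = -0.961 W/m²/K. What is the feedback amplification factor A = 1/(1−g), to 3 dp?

Convert to gains: g_alb = 0.313/3.4 = 0.09206; g_cld = 0.688/3.4 = 0.2024; g_lr = -0.961/3.4 = -0.2826.
Total gain g = 0.01186.
A = 1/(1 − 0.01186) = 1.012.

1.012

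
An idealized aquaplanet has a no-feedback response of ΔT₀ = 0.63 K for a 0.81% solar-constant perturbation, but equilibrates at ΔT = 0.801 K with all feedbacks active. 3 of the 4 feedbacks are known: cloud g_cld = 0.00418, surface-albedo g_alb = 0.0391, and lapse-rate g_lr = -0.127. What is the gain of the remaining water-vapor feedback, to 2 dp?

Amplification A = ΔT/ΔT₀ = 0.801/0.63 = 1.271.
Total gain g = 1 − 1/A = 1 − 1/1.271 = 0.2132.
Known gains sum to 0.00418 + 0.0391 − 0.127 = -0.08372.
g_wv = 0.2132 + 0.08372 = 0.30.

0.30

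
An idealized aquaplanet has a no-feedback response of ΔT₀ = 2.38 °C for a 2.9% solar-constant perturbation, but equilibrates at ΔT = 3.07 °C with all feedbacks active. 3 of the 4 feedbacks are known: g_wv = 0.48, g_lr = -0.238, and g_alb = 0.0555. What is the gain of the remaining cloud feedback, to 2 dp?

-0.07

Amplification A = ΔT/ΔT₀ = 3.07/2.38 = 1.29.
Total gain g = 1 − 1/A = 1 − 1/1.29 = 0.2248.
Known gains sum to 0.48 − 0.238 + 0.0555 = 0.2975.
g_cld = 0.2248 − 0.2975 = -0.07.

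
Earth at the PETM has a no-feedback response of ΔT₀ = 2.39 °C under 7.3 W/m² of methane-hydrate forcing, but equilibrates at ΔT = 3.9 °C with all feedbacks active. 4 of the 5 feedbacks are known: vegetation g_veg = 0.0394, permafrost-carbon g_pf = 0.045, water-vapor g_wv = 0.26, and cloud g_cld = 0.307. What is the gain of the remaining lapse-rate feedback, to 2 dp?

Amplification A = ΔT/ΔT₀ = 3.9/2.39 = 1.632.
Total gain g = 1 − 1/A = 1 − 1/1.632 = 0.3873.
Known gains sum to 0.0394 + 0.045 + 0.26 + 0.307 = 0.6514.
g_lr = 0.3873 − 0.6514 = -0.26.

-0.26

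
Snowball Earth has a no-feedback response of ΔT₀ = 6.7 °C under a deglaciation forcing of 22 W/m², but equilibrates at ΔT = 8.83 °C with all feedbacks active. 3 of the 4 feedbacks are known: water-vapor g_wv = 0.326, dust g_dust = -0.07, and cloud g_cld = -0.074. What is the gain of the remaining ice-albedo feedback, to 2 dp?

0.06

Amplification A = ΔT/ΔT₀ = 8.83/6.7 = 1.318.
Total gain g = 1 − 1/A = 1 − 1/1.318 = 0.2413.
Known gains sum to 0.326 − 0.07 − 0.074 = 0.182.
g_ice = 0.2413 − 0.182 = 0.06.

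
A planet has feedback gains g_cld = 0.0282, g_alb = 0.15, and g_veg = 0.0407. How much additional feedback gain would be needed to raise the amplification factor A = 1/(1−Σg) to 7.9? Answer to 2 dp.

0.65

Current total gain = 0.2189.
Target gain for A = 7.9: g* = 1 − 1/7.9 = 0.8734.
Additional gain needed = 0.8734 − 0.2189 = 0.65.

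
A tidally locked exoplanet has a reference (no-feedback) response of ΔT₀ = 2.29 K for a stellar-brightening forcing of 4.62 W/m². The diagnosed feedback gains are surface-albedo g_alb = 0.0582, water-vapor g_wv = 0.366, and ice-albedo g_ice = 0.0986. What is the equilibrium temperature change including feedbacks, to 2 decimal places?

4.80 K

Total gain g = 0.0582 + 0.366 + 0.0986 = 0.5228.
Amplification A = 1/(1 − 0.5228) = 2.096.
ΔT = 2.29 × 2.096 = 4.80 K.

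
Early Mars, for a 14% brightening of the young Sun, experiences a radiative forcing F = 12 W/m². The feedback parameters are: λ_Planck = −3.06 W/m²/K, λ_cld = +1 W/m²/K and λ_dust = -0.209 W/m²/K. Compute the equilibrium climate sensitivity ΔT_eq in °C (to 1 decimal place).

Net feedback parameter λ = (−3.06) + (+1) + (-0.209) = -2.269 W/m²/K.
ΔT = −F/λ = −12/(-2.269) = 5.3 °C.

5.3 °C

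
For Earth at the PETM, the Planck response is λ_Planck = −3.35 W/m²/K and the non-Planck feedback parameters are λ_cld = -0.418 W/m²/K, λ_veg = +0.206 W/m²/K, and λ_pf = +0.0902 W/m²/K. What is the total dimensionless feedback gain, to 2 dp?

Convert to gains: g_cld = -0.418/3.35 = -0.1248; g_veg = 0.206/3.35 = 0.06149; g_pf = 0.0902/3.35 = 0.02693.
Total gain g = -0.03638.

-0.04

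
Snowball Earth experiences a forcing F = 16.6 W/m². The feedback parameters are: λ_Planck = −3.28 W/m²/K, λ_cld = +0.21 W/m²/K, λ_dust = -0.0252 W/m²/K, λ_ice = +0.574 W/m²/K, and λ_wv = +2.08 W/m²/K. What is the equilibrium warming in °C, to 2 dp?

37.62 °C

Net feedback parameter λ = (−3.28) + (+0.21) + (-0.0252) + (+0.574) + (+2.08) = -0.4412 W/m²/K.
ΔT = −F/λ = −16.6/(-0.4412) = 37.62 °C.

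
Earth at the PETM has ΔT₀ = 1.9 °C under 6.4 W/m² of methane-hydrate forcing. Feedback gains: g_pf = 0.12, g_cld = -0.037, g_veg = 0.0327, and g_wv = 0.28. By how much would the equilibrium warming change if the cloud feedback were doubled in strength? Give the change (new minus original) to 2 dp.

-0.18 °C

Original: g = 0.3957, ΔT = 1.9/(1−0.3957) = 3.1441 °C.
With doubled cloud: g' = 0.3587, ΔT' = 1.9/(1−0.3587) = 2.9627 °C.
Change = 2.9627 − 3.1441 = -0.18 °C.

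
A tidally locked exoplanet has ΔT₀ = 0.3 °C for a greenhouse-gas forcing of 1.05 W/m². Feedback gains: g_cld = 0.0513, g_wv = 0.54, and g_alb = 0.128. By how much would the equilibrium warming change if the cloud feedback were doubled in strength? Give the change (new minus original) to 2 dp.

Original: g = 0.7193, ΔT = 0.3/(1−0.7193) = 1.0688 °C.
With doubled cloud: g' = 0.7706, ΔT' = 0.3/(1−0.7706) = 1.3078 °C.
Change = 1.3078 − 1.0688 = 0.24 °C.

0.24 °C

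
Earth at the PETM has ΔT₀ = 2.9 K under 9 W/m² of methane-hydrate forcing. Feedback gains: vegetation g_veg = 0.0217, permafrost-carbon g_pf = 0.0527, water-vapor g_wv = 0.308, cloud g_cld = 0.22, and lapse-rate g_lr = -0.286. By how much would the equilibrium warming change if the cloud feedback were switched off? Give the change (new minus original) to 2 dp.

Original: g = 0.3164, ΔT = 2.9/(1−0.3164) = 4.2422 K.
Without cloud: g' = 0.0964, ΔT' = 2.9/(1−0.0964) = 3.2094 K.
Change = 3.2094 − 4.2422 = -1.03 K.

-1.03 K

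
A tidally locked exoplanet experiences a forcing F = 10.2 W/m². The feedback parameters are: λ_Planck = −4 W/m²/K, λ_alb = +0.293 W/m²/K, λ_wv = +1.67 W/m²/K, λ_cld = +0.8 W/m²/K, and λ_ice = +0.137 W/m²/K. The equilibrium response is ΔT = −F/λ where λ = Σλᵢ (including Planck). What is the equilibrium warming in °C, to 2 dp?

Net feedback parameter λ = (−4) + (+0.293) + (+1.67) + (+0.8) + (+0.137) = -1.1 W/m²/K.
ΔT = −F/λ = −10.2/(-1.1) = 9.27 °C.

9.27 °C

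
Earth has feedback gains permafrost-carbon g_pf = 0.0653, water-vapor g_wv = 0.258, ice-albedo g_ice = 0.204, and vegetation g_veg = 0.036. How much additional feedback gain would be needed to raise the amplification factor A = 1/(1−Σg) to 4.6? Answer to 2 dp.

0.22

Current total gain = 0.5633.
Target gain for A = 4.6: g* = 1 − 1/4.6 = 0.7826.
Additional gain needed = 0.7826 − 0.5633 = 0.22.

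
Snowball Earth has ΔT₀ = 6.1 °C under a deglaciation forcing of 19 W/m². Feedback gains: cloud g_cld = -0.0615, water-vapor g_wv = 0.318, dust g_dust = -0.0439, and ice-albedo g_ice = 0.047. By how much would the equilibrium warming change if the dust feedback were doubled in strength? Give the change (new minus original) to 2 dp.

Original: g = 0.2596, ΔT = 6.1/(1−0.2596) = 8.2388 °C.
With doubled dust: g' = 0.2157, ΔT' = 6.1/(1−0.2157) = 7.7776 °C.
Change = 7.7776 − 8.2388 = -0.46 °C.

-0.46 °C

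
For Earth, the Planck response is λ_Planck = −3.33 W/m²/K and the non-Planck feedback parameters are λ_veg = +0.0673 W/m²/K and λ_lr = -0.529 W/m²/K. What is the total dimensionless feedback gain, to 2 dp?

Convert to gains: g_veg = 0.0673/3.33 = 0.02021; g_lr = -0.529/3.33 = -0.1589.
Total gain g = -0.13869.

-0.14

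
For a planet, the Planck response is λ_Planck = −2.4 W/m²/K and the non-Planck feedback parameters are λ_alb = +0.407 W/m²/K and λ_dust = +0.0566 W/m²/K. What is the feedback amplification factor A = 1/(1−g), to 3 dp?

Convert to gains: g_alb = 0.407/2.4 = 0.1696; g_dust = 0.0566/2.4 = 0.02358.
Total gain g = 0.19318.
A = 1/(1 − 0.19318) = 1.239.

1.239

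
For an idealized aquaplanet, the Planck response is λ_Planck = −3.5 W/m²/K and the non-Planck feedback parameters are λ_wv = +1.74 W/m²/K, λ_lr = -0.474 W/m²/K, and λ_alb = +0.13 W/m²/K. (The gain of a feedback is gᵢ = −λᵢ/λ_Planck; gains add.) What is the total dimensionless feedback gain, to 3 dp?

0.399

Convert to gains: g_wv = 1.74/3.5 = 0.4971; g_lr = -0.474/3.5 = -0.1354; g_alb = 0.13/3.5 = 0.03714.
Total gain g = 0.39884.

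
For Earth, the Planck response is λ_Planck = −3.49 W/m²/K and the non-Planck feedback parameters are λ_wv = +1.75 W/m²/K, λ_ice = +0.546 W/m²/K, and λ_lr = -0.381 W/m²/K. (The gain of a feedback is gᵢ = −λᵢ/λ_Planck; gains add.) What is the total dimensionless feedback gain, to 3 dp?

0.549

Convert to gains: g_wv = 1.75/3.49 = 0.5014; g_ice = 0.546/3.49 = 0.1564; g_lr = -0.381/3.49 = -0.1092.
Total gain g = 0.5486.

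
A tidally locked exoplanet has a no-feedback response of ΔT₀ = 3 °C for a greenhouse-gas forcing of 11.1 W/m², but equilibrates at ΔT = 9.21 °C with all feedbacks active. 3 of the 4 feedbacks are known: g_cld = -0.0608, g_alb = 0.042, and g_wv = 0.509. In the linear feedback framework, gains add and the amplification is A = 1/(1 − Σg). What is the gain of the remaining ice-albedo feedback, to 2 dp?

0.18

Amplification A = ΔT/ΔT₀ = 9.21/3 = 3.07.
Total gain g = 1 − 1/A = 1 − 1/3.07 = 0.6743.
Known gains sum to -0.0608 + 0.042 + 0.509 = 0.4902.
g_ice = 0.6743 − 0.4902 = 0.18.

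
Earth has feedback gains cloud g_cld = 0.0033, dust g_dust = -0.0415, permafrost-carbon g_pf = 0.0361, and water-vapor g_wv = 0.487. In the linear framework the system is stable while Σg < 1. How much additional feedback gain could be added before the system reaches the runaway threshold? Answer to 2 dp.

Current total gain = 0.0033 − 0.0415 + 0.0361 + 0.487 = 0.4849.
Margin to runaway = 1 − 0.4849 = 0.52.

0.52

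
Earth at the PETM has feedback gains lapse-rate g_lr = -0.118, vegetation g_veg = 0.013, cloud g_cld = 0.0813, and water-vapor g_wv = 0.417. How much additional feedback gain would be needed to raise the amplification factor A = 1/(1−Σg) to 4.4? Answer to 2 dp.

0.38

Current total gain = 0.3933.
Target gain for A = 4.4: g* = 1 − 1/4.4 = 0.7727.
Additional gain needed = 0.7727 − 0.3933 = 0.38.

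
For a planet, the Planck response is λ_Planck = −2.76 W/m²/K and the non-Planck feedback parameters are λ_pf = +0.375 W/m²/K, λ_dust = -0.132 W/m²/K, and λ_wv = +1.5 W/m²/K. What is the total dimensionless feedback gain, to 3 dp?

Convert to gains: g_pf = 0.375/2.76 = 0.1359; g_dust = -0.132/2.76 = -0.04783; g_wv = 1.5/2.76 = 0.5435.
Total gain g = 0.63157.

0.632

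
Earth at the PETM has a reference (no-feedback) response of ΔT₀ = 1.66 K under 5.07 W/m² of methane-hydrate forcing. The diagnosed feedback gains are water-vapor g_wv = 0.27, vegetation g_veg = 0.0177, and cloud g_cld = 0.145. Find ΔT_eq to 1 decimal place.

Total gain g = 0.27 + 0.0177 + 0.145 = 0.4327.
Amplification A = 1/(1 − 0.4327) = 1.763.
ΔT = 1.66 × 1.763 = 2.9 K.

2.9 K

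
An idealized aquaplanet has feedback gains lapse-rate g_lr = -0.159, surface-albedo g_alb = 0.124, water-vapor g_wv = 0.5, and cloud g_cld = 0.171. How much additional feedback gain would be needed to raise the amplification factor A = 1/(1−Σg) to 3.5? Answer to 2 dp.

Current total gain = 0.636.
Target gain for A = 3.5: g* = 1 − 1/3.5 = 0.7143.
Additional gain needed = 0.7143 − 0.636 = 0.08.

0.08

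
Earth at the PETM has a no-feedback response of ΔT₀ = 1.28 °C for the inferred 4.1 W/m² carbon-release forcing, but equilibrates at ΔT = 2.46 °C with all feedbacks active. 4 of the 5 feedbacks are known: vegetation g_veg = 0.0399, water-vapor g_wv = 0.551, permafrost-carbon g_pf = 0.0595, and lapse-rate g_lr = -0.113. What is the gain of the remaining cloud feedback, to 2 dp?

Amplification A = ΔT/ΔT₀ = 2.46/1.28 = 1.922.
Total gain g = 1 − 1/A = 1 − 1/1.922 = 0.4797.
Known gains sum to 0.0399 + 0.551 + 0.0595 − 0.113 = 0.5374.
g_cld = 0.4797 − 0.5374 = -0.06.

-0.06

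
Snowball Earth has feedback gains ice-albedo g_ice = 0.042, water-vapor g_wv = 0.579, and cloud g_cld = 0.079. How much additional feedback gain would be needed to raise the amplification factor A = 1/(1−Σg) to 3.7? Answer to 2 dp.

Current total gain = 0.7.
Target gain for A = 3.7: g* = 1 − 1/3.7 = 0.7297.
Additional gain needed = 0.7297 − 0.7 = 0.03.

0.03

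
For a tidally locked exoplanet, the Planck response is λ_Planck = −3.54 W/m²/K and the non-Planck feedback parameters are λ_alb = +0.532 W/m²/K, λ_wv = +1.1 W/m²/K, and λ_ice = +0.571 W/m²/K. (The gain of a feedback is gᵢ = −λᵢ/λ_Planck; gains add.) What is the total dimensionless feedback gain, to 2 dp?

0.62

Convert to gains: g_alb = 0.532/3.54 = 0.1503; g_wv = 1.1/3.54 = 0.3107; g_ice = 0.571/3.54 = 0.1613.
Total gain g = 0.6223.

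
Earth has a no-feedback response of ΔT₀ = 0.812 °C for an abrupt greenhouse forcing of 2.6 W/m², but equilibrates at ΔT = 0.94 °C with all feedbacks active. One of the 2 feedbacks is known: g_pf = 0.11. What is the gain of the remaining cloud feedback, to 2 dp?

0.03

Amplification A = ΔT/ΔT₀ = 0.94/0.812 = 1.158.
Total gain g = 1 − 1/A = 1 − 1/1.158 = 0.1364.
The known gain is 0.11.
g_cld = 0.1364 − 0.11 = 0.03.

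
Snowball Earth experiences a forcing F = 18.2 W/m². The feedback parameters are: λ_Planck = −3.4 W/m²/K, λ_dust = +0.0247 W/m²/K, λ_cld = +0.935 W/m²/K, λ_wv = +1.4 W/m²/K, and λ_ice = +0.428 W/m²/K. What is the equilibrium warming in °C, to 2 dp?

29.72 °C

Net feedback parameter λ = (−3.4) + (+0.0247) + (+0.935) + (+1.4) + (+0.428) = -0.6123 W/m²/K.
ΔT = −F/λ = −18.2/(-0.6123) = 29.72 °C.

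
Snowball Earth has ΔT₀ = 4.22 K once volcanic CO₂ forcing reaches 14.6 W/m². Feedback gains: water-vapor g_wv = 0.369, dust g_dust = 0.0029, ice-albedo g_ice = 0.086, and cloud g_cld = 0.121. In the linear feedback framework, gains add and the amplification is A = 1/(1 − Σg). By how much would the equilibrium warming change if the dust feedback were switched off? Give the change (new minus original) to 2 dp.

-0.07 K

Original: g = 0.5789, ΔT = 4.22/(1−0.5789) = 10.0214 K.
Without dust: g' = 0.576, ΔT' = 4.22/(1−0.576) = 9.9528 K.
Change = 9.9528 − 10.0214 = -0.07 K.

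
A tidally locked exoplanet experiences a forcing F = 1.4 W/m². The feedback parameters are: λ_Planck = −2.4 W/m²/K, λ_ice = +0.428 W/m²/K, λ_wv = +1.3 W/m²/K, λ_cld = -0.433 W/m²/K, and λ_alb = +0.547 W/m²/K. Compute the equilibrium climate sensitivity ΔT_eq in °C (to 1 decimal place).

Net feedback parameter λ = (−2.4) + (+0.428) + (+1.3) + (-0.433) + (+0.547) = -0.558 W/m²/K.
ΔT = −F/λ = −1.4/(-0.558) = 2.5 °C.

2.5 °C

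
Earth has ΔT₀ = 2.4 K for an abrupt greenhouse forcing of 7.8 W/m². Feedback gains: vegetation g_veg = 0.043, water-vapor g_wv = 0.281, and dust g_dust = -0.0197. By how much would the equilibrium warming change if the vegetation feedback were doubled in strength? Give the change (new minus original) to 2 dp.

0.23 K

Original: g = 0.3043, ΔT = 2.4/(1−0.3043) = 3.4498 K.
With doubled vegetation: g' = 0.3473, ΔT' = 2.4/(1−0.3473) = 3.6770 K.
Change = 3.6770 − 3.4498 = 0.23 K.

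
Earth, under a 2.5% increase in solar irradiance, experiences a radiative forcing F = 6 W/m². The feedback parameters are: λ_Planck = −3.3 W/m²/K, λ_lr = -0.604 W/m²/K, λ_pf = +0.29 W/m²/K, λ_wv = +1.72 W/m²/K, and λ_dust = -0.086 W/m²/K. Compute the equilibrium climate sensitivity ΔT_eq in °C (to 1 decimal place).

Net feedback parameter λ = (−3.3) + (-0.604) + (+0.29) + (+1.72) + (-0.086) = -1.98 W/m²/K.
ΔT = −F/λ = −6/(-1.98) = 3.0 °C.

3.0 °C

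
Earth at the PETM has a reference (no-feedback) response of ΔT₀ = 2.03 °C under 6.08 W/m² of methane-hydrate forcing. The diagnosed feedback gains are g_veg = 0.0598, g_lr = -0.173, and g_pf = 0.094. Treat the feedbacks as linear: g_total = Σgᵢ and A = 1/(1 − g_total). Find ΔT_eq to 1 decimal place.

Total gain g = 0.0598 − 0.173 + 0.094 = -0.0192.
Amplification A = 1/(1 + 0.0192) = 0.9812.
ΔT = 2.03 × 0.9812 = 2.0 °C.

2.0 °C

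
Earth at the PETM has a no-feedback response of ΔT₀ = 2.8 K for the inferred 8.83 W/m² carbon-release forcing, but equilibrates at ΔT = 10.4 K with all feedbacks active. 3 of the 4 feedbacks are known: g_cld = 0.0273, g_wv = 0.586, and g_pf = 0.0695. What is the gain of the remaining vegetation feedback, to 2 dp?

0.05

Amplification A = ΔT/ΔT₀ = 10.4/2.8 = 3.714.
Total gain g = 1 − 1/A = 1 − 1/3.714 = 0.7307.
Known gains sum to 0.0273 + 0.586 + 0.0695 = 0.6828.
g_veg = 0.7307 − 0.6828 = 0.05.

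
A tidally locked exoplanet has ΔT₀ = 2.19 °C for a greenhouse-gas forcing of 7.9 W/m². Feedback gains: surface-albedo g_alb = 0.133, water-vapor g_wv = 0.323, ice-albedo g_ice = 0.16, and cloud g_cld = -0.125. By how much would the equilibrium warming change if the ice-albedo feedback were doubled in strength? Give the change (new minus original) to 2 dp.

1.97 °C

Original: g = 0.491, ΔT = 2.19/(1−0.491) = 4.3026 °C.
With doubled ice-albedo: g' = 0.651, ΔT' = 2.19/(1−0.651) = 6.2751 °C.
Change = 6.2751 − 4.3026 = 1.97 °C.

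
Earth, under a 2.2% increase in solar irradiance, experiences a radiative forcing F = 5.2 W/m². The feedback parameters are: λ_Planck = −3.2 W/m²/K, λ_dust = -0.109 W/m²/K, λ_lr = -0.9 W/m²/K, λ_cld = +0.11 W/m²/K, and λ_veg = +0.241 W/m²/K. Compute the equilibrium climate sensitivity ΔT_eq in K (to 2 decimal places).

1.35 K

Net feedback parameter λ = (−3.2) + (-0.109) + (-0.9) + (+0.11) + (+0.241) = -3.858 W/m²/K.
ΔT = −F/λ = −5.2/(-3.858) = 1.35 K.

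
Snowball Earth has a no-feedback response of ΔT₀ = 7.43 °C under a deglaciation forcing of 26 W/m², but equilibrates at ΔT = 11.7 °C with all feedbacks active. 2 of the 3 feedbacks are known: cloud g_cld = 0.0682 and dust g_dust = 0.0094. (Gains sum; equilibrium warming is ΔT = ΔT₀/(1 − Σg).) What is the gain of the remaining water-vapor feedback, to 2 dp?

Amplification A = ΔT/ΔT₀ = 11.7/7.43 = 1.575.
Total gain g = 1 − 1/A = 1 − 1/1.575 = 0.3651.
Known gains sum to 0.0682 + 0.0094 = 0.0776.
g_wv = 0.3651 − 0.0776 = 0.29.

0.29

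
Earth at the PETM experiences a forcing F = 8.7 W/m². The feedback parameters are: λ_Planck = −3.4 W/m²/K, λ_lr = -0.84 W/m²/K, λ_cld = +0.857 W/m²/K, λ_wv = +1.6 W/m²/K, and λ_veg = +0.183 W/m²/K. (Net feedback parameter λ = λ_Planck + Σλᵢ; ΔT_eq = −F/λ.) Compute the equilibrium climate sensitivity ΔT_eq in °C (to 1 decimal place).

5.4 °C

Net feedback parameter λ = (−3.4) + (-0.84) + (+0.857) + (+1.6) + (+0.183) = -1.6 W/m²/K.
ΔT = −F/λ = −8.7/(-1.6) = 5.4 °C.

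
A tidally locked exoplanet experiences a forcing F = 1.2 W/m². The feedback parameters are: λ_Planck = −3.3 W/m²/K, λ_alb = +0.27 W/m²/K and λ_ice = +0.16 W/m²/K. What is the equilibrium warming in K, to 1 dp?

Net feedback parameter λ = (−3.3) + (+0.27) + (+0.16) = -2.87 W/m²/K.
ΔT = −F/λ = −1.2/(-2.87) = 0.4 K.

0.4 K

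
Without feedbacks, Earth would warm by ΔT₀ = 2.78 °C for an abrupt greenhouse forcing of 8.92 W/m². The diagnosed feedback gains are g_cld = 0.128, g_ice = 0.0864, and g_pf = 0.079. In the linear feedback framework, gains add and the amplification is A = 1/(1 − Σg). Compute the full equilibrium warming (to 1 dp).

3.9 °C

Total gain g = 0.128 + 0.0864 + 0.079 = 0.2934.
Amplification A = 1/(1 − 0.2934) = 1.415.
ΔT = 2.78 × 1.415 = 3.9 °C.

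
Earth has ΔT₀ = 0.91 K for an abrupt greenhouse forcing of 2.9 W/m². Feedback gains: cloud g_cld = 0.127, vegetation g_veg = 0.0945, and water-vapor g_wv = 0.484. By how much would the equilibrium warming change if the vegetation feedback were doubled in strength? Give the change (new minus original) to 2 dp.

1.46 K

Original: g = 0.7055, ΔT = 0.91/(1−0.7055) = 3.0900 K.
With doubled vegetation: g' = 0.8, ΔT' = 0.91/(1−0.8) = 4.5500 K.
Change = 4.5500 − 3.0900 = 1.46 K.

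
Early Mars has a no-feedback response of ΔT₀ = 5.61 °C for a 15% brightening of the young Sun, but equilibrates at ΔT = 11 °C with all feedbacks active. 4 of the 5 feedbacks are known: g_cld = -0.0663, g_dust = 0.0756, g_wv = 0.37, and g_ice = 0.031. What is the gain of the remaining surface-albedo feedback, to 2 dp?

0.08

Amplification A = ΔT/ΔT₀ = 11/5.61 = 1.961.
Total gain g = 1 − 1/A = 1 − 1/1.961 = 0.4901.
Known gains sum to -0.0663 + 0.0756 + 0.37 + 0.031 = 0.4103.
g_alb = 0.4901 − 0.4103 = 0.08.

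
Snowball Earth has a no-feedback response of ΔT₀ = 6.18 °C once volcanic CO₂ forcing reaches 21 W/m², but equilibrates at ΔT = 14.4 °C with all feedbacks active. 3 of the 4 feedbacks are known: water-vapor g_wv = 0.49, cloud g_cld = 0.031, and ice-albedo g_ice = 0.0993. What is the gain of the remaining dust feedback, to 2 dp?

-0.05

Amplification A = ΔT/ΔT₀ = 14.4/6.18 = 2.33.
Total gain g = 1 − 1/A = 1 − 1/2.33 = 0.5708.
Known gains sum to 0.49 + 0.031 + 0.0993 = 0.6203.
g_dust = 0.5708 − 0.6203 = -0.05.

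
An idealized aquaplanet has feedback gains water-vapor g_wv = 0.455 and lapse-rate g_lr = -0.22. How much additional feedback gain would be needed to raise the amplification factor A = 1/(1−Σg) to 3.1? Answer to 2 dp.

0.44

Current total gain = 0.235.
Target gain for A = 3.1: g* = 1 − 1/3.1 = 0.6774.
Additional gain needed = 0.6774 − 0.235 = 0.44.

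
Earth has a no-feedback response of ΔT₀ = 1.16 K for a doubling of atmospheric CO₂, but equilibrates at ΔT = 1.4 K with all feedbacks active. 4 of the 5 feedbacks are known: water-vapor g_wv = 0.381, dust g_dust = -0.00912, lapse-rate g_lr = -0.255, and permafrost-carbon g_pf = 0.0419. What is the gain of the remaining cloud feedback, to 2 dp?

Amplification A = ΔT/ΔT₀ = 1.4/1.16 = 1.207.
Total gain g = 1 − 1/A = 1 − 1/1.207 = 0.1715.
Known gains sum to 0.381 − 0.00912 − 0.255 + 0.0419 = 0.15878.
g_cld = 0.1715 − 0.15878 = 0.01.

0.01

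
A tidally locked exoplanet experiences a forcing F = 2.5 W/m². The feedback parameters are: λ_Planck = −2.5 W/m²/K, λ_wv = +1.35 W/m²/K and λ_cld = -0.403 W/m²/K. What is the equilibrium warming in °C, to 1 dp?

1.6 °C

Net feedback parameter λ = (−2.5) + (+1.35) + (-0.403) = -1.553 W/m²/K.
ΔT = −F/λ = −2.5/(-1.553) = 1.6 °C.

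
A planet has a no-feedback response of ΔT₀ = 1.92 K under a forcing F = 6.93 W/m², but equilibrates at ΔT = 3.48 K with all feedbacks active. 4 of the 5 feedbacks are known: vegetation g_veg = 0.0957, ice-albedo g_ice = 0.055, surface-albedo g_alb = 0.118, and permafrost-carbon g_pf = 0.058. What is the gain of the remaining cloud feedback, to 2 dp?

0.12

Amplification A = ΔT/ΔT₀ = 3.48/1.92 = 1.812.
Total gain g = 1 − 1/A = 1 − 1/1.812 = 0.4481.
Known gains sum to 0.0957 + 0.055 + 0.118 + 0.058 = 0.3267.
g_cld = 0.4481 − 0.3267 = 0.12.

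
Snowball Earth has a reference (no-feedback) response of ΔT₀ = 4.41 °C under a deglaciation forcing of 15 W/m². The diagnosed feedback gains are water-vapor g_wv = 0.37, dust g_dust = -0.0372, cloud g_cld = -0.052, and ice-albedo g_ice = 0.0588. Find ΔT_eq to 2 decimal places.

6.68 °C

Total gain g = 0.37 − 0.0372 − 0.052 + 0.0588 = 0.3396.
Amplification A = 1/(1 − 0.3396) = 1.514.
ΔT = 4.41 × 1.514 = 6.68 °C.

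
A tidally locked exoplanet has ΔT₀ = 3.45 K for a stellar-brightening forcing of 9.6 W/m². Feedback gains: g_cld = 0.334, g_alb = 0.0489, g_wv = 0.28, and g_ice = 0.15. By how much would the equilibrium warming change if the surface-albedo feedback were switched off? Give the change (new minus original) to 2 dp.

Original: g = 0.8129, ΔT = 3.45/(1−0.8129) = 18.4393 K.
Without surface-albedo: g' = 0.764, ΔT' = 3.45/(1−0.764) = 14.6186 K.
Change = 14.6186 − 18.4393 = -3.82 K.

-3.82 K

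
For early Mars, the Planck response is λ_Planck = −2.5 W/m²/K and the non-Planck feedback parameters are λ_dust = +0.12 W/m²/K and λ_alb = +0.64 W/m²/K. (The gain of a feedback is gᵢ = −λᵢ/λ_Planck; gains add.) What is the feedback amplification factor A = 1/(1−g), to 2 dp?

Convert to gains: g_dust = 0.12/2.5 = 0.048; g_alb = 0.64/2.5 = 0.256.
Total gain g = 0.304.
A = 1/(1 − 0.304) = 1.44.

1.44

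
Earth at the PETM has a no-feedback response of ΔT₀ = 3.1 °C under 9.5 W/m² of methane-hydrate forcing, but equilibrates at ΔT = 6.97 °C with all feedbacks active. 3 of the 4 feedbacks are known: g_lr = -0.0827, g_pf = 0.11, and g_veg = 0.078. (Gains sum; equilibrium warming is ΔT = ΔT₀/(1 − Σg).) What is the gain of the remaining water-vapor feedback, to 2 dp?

Amplification A = ΔT/ΔT₀ = 6.97/3.1 = 2.248.
Total gain g = 1 − 1/A = 1 − 1/2.248 = 0.5552.
Known gains sum to -0.0827 + 0.11 + 0.078 = 0.1053.
g_wv = 0.5552 − 0.1053 = 0.45.

0.45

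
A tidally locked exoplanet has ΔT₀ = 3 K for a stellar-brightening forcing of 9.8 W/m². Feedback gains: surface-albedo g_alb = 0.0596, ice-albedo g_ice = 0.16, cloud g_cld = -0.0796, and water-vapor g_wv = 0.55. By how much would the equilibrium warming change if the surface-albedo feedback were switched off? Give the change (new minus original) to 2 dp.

Original: g = 0.69, ΔT = 3/(1−0.69) = 9.6774 K.
Without surface-albedo: g' = 0.6304, ΔT' = 3/(1−0.6304) = 8.1169 K.
Change = 8.1169 − 9.6774 = -1.56 K.

-1.56 K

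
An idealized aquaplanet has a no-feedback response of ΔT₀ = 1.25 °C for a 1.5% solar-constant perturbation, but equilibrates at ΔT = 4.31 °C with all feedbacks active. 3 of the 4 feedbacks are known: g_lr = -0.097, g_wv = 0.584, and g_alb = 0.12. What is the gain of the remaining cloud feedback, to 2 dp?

0.10

Amplification A = ΔT/ΔT₀ = 4.31/1.25 = 3.448.
Total gain g = 1 − 1/A = 1 − 1/3.448 = 0.71.
Known gains sum to -0.097 + 0.584 + 0.12 = 0.607.
g_cld = 0.71 − 0.607 = 0.10.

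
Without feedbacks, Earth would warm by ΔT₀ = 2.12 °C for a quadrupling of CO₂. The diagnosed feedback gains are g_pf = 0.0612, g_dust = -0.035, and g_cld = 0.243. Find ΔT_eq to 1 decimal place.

2.9 °C

Total gain g = 0.0612 − 0.035 + 0.243 = 0.2692.
Amplification A = 1/(1 − 0.2692) = 1.368.
ΔT = 2.12 × 1.368 = 2.9 °C.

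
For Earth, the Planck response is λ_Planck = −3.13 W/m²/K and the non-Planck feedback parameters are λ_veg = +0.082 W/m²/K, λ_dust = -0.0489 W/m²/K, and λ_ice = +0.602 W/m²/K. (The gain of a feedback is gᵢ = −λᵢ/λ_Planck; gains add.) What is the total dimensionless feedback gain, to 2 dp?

Convert to gains: g_veg = 0.082/3.13 = 0.0262; g_dust = -0.0489/3.13 = -0.01562; g_ice = 0.602/3.13 = 0.1923.
Total gain g = 0.20288.

0.20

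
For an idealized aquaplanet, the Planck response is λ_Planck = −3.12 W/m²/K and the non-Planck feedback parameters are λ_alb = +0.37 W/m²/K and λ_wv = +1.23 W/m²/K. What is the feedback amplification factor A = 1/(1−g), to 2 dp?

2.05

Convert to gains: g_alb = 0.37/3.12 = 0.1186; g_wv = 1.23/3.12 = 0.3942.
Total gain g = 0.5128.
A = 1/(1 − 0.5128) = 2.05.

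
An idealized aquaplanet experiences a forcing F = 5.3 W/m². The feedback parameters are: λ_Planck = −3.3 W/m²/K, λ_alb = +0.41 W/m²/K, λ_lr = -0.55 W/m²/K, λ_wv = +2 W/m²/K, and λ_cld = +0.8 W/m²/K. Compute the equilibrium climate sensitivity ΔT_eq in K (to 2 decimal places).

8.28 K

Net feedback parameter λ = (−3.3) + (+0.41) + (-0.55) + (+2) + (+0.8) = -0.64 W/m²/K.
ΔT = −F/λ = −5.3/(-0.64) = 8.28 K.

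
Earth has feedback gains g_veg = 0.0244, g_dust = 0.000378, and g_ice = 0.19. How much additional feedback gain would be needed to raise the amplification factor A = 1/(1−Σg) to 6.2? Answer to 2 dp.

0.62

Current total gain = 0.214778.
Target gain for A = 6.2: g* = 1 − 1/6.2 = 0.8387.
Additional gain needed = 0.8387 − 0.214778 = 0.62.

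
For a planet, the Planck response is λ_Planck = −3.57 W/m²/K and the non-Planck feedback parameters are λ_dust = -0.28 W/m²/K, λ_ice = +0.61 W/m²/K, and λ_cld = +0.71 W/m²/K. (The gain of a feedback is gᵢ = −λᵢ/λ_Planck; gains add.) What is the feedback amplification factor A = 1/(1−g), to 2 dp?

1.41

Convert to gains: g_dust = -0.28/3.57 = -0.07843; g_ice = 0.61/3.57 = 0.1709; g_cld = 0.71/3.57 = 0.1989.
Total gain g = 0.29137.
A = 1/(1 − 0.29137) = 1.41.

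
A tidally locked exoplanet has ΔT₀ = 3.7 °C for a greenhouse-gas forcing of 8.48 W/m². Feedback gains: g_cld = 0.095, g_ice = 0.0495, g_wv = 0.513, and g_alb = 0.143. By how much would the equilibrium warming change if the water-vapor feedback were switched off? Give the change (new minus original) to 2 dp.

-13.35 °C

Original: g = 0.8005, ΔT = 3.7/(1−0.8005) = 18.5464 °C.
Without water-vapor: g' = 0.2875, ΔT' = 3.7/(1−0.2875) = 5.1930 °C.
Change = 5.1930 − 18.5464 = -13.35 °C.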